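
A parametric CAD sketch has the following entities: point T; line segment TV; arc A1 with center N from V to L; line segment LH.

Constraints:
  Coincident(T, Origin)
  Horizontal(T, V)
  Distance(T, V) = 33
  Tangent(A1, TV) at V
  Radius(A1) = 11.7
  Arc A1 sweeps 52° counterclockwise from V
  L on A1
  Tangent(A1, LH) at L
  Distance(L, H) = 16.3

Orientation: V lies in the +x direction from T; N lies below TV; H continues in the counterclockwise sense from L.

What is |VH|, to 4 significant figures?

25.91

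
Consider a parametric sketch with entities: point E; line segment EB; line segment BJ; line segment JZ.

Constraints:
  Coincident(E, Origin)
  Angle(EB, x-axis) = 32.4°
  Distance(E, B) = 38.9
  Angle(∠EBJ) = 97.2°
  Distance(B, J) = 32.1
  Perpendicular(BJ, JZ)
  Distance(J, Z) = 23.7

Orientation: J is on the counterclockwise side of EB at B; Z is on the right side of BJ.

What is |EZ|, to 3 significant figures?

72.4

∠EBJ = 97.2°, so BJ runs at 32.4° + (180° − 97.2°) = 115° from the x-axis; with |BJ| = 32.1, J = B + 32.1·(cos 115°, sin 115°) = (19.2, 49.9). BJ ⟂ JZ; with |JZ| = 23.7 on the right of BJ, Z = J + 23.7·(0.905, 0.426) = (40.6, 60.0). Then |EZ| = |Z − E| = 72.4.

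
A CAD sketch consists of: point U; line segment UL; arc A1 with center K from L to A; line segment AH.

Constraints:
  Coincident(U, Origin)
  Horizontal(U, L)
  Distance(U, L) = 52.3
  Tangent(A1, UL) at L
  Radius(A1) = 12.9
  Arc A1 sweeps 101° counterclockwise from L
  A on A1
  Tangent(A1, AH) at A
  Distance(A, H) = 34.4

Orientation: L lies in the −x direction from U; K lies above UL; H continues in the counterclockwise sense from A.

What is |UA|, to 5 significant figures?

42.510

Since A1 is tangent to UL there, KL ⟂ UL, so K = L + (0, 12.9) = (-52.300, 12.900). On A1, L sits at bearing -90° from K; a 101° counterclockwise sweep puts A at bearing 11°, so A = K + 12.9·(cos 11°, sin 11°) = (-39.637, 15.361). Then |UA| = |A − U| = 42.510.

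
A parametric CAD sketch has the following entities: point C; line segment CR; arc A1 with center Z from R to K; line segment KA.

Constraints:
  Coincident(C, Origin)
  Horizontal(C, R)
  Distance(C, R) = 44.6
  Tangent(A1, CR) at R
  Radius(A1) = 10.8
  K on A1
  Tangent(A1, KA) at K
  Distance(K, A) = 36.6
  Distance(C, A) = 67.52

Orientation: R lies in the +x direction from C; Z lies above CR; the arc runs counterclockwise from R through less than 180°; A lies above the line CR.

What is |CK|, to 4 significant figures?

56.69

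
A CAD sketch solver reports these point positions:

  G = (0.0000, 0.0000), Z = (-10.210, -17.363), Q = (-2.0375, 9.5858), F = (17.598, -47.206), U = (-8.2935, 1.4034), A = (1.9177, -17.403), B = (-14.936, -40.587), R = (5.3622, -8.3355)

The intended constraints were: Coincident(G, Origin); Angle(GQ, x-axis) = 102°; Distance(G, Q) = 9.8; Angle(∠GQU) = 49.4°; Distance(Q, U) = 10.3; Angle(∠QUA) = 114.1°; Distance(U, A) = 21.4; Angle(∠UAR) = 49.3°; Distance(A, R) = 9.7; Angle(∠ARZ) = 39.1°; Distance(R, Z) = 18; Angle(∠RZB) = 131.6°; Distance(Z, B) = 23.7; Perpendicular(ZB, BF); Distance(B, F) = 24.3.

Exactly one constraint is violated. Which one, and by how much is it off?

Distance(B, F) = 24.3 — off by 8.90.

G = (0.00, 0.00) ✓; GQ at 102.0° ✓; |GQ| = 9.800 ✓; ∠GQU = 49.40° ✓; |QU| = 10.30 ✓; ∠QUA = 114.1° ✓; |UA| = 21.40 ✓; ∠UAR = 49.30° ✓; |AR| = 9.700 ✓; ∠ARZ = 39.10° ✓; |RZ| = 18.00 ✓; ∠RZB = 131.6° ✓; |ZB| = 23.70 ✓; ∠(ZB, BF) = 90.00° ✓; |BF| = 33.20 ✗.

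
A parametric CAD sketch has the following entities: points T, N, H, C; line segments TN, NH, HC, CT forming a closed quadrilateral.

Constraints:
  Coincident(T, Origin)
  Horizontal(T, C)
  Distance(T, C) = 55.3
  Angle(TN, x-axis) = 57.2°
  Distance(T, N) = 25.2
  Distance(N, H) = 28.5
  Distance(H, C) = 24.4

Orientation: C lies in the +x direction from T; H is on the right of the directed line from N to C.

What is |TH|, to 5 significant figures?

30.979

Checks: T.y = 0.00, C.y = 0.00 ✓; |NH| = 28.50 ✓; |HC| = 24.40 ✓.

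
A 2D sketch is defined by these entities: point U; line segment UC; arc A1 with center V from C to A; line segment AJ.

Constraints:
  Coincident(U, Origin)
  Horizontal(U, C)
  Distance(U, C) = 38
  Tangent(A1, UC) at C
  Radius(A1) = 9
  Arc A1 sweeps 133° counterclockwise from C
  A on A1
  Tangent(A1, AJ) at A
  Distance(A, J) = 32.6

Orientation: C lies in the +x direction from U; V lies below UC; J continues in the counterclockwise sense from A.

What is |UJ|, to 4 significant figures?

66.32

U is at the origin; U and C share the same y with |UC| = 38.0 and C on the +x side, so C = (38.00, 0.000). Tangency of A1 to UC means the radius VC is perpendicular to UC, so V = C + (0, -9) = (38.00, -9.000). On A1, C sits at bearing 90° from V; a 133° counterclockwise sweep puts A at bearing 223°, so A = V + 9.0·(cos 223°, sin 223°) = (31.42, -15.14). The tangent condition forces VA to be normal to AJ, so AJ runs along (−sin 223°, cos 223°); with |AJ| = 32.6, J = (53.65, -38.98). Then |UJ| = |J − U| = 66.32.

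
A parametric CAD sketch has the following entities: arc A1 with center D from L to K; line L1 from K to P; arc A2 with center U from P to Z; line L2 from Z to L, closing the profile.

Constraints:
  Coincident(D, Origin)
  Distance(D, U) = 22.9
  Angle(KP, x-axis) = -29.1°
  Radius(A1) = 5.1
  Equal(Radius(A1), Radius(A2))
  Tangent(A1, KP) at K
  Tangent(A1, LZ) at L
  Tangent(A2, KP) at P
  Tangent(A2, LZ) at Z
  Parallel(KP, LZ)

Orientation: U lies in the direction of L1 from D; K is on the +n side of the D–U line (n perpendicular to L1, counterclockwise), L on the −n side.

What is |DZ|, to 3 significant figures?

23.5

Tangency of A1 to both parallel lines with radius 5.1 puts K and L at D ± 5.1·n: K = (2.48, 4.46), L = (-2.48, -4.46). Equal radii place P and Z the same way about U: P = U + 5.1·n = (22.5, -6.68), Z = U − 5.1·n = (17.5, -15.6). Then |DZ| = |Z − D| = 23.5.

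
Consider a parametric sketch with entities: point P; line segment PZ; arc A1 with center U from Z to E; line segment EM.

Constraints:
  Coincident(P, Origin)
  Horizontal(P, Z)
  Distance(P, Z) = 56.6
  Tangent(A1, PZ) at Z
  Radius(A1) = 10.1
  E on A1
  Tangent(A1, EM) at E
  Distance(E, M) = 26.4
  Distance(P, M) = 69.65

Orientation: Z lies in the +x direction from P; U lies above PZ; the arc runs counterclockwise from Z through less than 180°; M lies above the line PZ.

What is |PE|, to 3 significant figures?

67.5

P is at the origin; PZ is horizontal with |PZ| = 56.6 and Z on the +x side, so Z = (56.6, 0.00). Tangency of A1 to PZ means the radius UZ is perpendicular to PZ, so U = Z + (0, 10.1) = (56.6, 10.1). Since UE ⟂ EM (tangency), |UM| = √(10.1² + 26.4²) = 28.3 regardless of where E sits on A1. So M lies on both circle(P, 69.65) and circle(U, 28.3); the above-PZ intersection is M = (58.2, 38.3). E is the foot of the tangent from M: E = (66.2, 13.2).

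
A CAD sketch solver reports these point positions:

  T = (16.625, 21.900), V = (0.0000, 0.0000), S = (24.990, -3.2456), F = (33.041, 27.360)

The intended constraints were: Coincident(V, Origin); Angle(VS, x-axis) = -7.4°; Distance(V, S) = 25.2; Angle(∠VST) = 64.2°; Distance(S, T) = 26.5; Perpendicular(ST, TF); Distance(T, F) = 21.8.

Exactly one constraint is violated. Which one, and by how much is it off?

Distance(T, F) = 21.8 — off by 4.50.

V = (0.00, 0.00) ✓; VS at -7.400° ✓; |VS| = 25.20 ✓; ∠VST = 64.20° ✓; |ST| = 26.50 ✓; ∠(ST, TF) = 90.00° ✓; |TF| = 17.30 ✗.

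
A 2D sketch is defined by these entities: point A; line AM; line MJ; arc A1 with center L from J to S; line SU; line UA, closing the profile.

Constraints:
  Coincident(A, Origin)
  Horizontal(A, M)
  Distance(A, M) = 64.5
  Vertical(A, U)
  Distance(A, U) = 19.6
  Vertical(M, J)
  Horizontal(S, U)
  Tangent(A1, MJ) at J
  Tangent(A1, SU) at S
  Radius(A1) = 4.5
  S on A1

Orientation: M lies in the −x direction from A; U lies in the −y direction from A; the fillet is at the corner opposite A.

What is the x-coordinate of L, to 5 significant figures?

-60.000

A is at the origin; A and M share the same y with |AM| = 64.5 and M on the −x side, so M = (-64.500, 0.0000). AU is vertical with |AU| = 19.6 and U on the −y side, so U = (0.0000, -19.600). The virtual corner opposite A is at (-64.500, -19.600). The tangent condition forces LJ to be normal to MJ and tangency of A1 to SU means the radius LS is perpendicular to SU, with radius 4.5, so the center L sits 4.5 in from both sides at L = (-60.000, -15.100). So L.x = -60.000.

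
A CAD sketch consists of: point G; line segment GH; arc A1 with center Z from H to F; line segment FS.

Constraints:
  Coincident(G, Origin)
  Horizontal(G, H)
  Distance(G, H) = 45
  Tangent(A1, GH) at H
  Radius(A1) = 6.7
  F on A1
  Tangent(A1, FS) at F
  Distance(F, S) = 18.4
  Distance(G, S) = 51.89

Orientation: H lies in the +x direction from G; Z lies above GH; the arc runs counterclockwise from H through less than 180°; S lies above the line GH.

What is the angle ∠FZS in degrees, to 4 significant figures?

69.99°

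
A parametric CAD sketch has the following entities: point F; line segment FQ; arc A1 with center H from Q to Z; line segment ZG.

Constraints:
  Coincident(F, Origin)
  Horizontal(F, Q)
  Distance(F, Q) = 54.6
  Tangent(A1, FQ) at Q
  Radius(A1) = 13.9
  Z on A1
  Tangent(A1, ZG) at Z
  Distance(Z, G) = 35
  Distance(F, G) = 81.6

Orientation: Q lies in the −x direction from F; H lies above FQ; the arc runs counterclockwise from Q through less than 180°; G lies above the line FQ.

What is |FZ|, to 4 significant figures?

48.76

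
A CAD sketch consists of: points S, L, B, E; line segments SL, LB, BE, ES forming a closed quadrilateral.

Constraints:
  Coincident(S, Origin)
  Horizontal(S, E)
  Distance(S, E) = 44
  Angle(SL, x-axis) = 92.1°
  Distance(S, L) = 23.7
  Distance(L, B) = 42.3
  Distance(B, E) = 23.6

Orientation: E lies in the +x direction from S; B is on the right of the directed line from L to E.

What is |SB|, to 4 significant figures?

25.71

Checks: |LB| = 42.30 ✓; |BE| = 23.60 ✓.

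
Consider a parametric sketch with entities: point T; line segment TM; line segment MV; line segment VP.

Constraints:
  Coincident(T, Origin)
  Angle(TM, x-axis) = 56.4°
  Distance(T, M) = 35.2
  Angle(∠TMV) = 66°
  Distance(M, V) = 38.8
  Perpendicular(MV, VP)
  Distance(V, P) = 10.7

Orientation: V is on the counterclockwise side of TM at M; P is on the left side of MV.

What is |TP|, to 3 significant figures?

32.6

∠TMV = 66.0°, so MV runs at 56.4° + (180° − 66.0°) = 170° from the x-axis; with |MV| = 38.8, V = M + 38.8·(cos 170°, sin 170°) = (-18.8, 35.8). MV ⟂ VP; with |VP| = 10.7 on the left of MV, P = V + 10.7·(-0.167, -0.986) = (-20.6, 25.2). Then |TP| = |P − T| = 32.6.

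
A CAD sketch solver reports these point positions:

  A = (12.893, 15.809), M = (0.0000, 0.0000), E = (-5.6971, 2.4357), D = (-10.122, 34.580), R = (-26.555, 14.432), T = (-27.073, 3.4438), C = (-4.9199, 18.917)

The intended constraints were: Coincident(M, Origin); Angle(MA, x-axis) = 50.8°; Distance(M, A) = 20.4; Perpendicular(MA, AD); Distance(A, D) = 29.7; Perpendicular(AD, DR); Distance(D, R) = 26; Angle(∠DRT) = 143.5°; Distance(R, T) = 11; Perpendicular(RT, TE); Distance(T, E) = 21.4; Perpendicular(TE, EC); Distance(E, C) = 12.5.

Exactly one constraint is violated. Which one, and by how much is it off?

Distance(E, C) = 12.5 — off by 4.00.

M = (0.00, 0.00) ✓; MA at 50.80° ✓; |MA| = 20.40 ✓; ∠(MA, AD) = 90.00° ✓; |AD| = 29.70 ✓; ∠(AD, DR) = 90.00° ✓; |DR| = 26.00 ✓; ∠DRT = 143.5° ✓; |RT| = 11.00 ✓; ∠(RT, TE) = 90.00° ✓; |TE| = 21.40 ✓; ∠(TE, EC) = 90.00° ✓; |EC| = 16.50 ✗.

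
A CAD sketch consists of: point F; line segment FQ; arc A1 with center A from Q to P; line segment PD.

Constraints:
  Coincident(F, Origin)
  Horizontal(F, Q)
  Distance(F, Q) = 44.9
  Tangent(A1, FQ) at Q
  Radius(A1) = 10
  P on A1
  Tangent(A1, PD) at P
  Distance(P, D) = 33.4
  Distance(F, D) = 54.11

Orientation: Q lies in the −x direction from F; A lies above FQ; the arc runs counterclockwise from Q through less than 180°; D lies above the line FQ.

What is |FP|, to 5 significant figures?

36.173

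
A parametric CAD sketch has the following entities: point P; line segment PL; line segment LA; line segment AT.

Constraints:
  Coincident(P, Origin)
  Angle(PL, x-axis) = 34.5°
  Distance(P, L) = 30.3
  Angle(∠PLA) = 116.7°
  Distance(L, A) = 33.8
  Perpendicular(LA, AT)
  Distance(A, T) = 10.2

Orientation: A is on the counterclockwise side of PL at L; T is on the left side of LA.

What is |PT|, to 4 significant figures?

50.33

P is at the origin; PL runs at 34.5° with length 30.3, so L = 30.3·(cos 34.5°, sin 34.5°) = (24.97, 17.16). ∠PLA = 116.7°, so LA runs at 34.5° + (180° − 116.7°) = 97.80° from the x-axis; with |LA| = 33.8, A = L + 33.8·(cos 97.80°, sin 97.80°) = (20.38, 50.65). LA ⟂ AT; with |AT| = 10.2 on the left of LA, T = A + 10.2·(-0.9907, -0.1357) = (10.28, 49.27). Then |PT| = |T − P| = 50.33.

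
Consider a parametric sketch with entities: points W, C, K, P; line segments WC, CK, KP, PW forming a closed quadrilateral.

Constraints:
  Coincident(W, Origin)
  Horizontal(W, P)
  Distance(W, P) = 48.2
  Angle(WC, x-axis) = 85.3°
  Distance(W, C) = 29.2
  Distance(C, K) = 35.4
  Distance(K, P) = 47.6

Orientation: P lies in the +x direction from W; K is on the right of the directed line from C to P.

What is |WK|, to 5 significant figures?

6.3530

Checks: |CK| = 35.40 ✓; |KP| = 47.60 ✓.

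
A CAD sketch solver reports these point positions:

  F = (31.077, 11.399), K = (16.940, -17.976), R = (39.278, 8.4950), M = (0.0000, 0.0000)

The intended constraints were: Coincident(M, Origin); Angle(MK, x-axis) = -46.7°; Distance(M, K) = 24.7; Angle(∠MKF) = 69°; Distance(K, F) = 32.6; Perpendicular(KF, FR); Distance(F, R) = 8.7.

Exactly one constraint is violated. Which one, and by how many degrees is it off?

Perpendicular(KF, FR) — off by 6.20°.

M = (0.00, 0.00) ✓; MK at -46.70° ✓; |MK| = 24.70 ✓; ∠MKF = 69.00° ✓; |KF| = 32.60 ✓; ∠(KF, FR) = 83.80° ✗; |FR| = 8.700 ✓.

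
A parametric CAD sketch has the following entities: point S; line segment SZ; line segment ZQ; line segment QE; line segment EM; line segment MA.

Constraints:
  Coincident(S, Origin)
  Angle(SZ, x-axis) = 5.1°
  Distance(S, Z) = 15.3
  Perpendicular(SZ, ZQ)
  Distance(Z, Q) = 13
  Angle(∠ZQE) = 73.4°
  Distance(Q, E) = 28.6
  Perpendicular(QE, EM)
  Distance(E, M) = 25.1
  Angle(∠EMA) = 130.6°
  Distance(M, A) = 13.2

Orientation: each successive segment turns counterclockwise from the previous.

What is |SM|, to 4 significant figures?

19.85

∠ZQE = 73.4° gives QE at -158.3° from the x-axis; with |QE| = 28.6, E = (-12.49, 3.734). QE is perpendicular to EM, so EM runs at -68.30°; with |EM| = 25.1, M = (-3.209, -19.59). Then |SM| = |M − S| = 19.85.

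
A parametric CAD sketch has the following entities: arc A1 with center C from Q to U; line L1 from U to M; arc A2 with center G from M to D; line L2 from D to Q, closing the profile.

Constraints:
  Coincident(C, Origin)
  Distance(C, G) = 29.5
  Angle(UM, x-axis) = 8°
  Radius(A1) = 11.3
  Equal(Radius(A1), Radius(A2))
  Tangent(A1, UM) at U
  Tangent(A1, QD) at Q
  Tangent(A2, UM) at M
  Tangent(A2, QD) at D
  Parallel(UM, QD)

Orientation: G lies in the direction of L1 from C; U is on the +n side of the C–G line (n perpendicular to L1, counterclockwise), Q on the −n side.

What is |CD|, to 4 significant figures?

31.59

The slot axis is L1's direction at 8.0°, so u = (cos 8.0°, sin 8.0°) = (0.9903, 0.1392) and n = (−sin 8.0°, cos 8.0°) = (-0.1392, 0.9903). C is at the origin and G lies 29.5 along u from C, so G = 29.5·u = (29.21, 4.106). Tangency of A1 to both parallel lines with radius 11.3 puts U and Q at C ± 11.3·n: U = (-1.573, 11.19), Q = (1.573, -11.19). Equal radii place M and D the same way about G: M = G + 11.3·n = (27.64, 15.30), D = G − 11.3·n = (30.79, -7.084). Then |CD| = |D − C| = 31.59.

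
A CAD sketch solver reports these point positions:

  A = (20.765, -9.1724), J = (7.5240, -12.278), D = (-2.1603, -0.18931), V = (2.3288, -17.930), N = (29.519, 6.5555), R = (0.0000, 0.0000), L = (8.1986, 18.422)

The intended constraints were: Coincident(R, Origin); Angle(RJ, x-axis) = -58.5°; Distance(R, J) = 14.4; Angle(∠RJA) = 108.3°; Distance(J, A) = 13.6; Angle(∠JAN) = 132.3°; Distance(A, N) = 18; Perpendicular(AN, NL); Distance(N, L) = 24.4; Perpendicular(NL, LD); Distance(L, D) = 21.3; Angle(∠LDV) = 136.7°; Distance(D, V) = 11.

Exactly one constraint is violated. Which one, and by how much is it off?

Distance(D, V) = 11 — off by 7.30.

R = (0.00, 0.00) ✓; RJ at -58.50° ✓; |RJ| = 14.40 ✓; ∠RJA = 108.3° ✓; |JA| = 13.60 ✓; ∠JAN = 132.3° ✓; |AN| = 18.00 ✓; ∠(AN, NL) = 90.00° ✓; |NL| = 24.40 ✓; ∠(NL, LD) = 90.00° ✓; |LD| = 21.30 ✓; ∠LDV = 136.7° ✓; |DV| = 18.30 ✗.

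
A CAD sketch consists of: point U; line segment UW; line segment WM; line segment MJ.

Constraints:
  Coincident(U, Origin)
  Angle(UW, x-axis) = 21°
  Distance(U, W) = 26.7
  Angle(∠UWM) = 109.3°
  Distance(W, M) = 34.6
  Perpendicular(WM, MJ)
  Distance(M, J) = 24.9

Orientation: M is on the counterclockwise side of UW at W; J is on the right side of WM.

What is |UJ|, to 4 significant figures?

66.30

U is at the origin; UW runs at 21.0° with length 26.7, so W = 26.7·(cos 21.0°, sin 21.0°) = (24.93, 9.568). ∠UWM = 109.3°, so WM runs at 21.0° + (180° − 109.3°) = 91.70° from the x-axis; with |WM| = 34.6, M = W + 34.6·(cos 91.70°, sin 91.70°) = (23.90, 44.15). WM ⟂ MJ; with |MJ| = 24.9 on the right of WM, J = M + 24.9·(0.9996, 0.02967) = (48.79, 44.89). Then |UJ| = |J − U| = 66.30.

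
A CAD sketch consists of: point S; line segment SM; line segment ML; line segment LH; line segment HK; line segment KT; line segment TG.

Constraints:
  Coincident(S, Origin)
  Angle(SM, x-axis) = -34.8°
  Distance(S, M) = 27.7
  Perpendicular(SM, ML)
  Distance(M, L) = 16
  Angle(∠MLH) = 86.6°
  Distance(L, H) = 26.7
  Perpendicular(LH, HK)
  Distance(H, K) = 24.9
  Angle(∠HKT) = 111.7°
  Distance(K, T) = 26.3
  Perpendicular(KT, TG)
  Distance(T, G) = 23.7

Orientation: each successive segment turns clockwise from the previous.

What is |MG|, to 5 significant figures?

8.1742

S is at the origin; SM runs at -34.8° with length 27.7, so M = (22.746, -15.809). The perpendicularity gives ML at right angles to SM, so ML runs at -124.80°; with |ML| = 16.0, L = (13.614, -28.947). ∠MLH = 86.6° gives LH at 141.80° from the x-axis; with |LH| = 26.7, H = (-7.3680, -12.436). LH is perpendicular to HK, so HK runs at 51.800°; with |HK| = 24.9, K = (8.0304, 7.1322). ∠HKT = 111.7° gives KT at -16.500° from the x-axis; with |KT| = 26.3, T = (33.247, -0.33742). KT is perpendicular to TG, so TG runs at -106.50°; with |TG| = 23.7, G = (26.516, -23.061). Then |MG| = |G − M| = 8.1742.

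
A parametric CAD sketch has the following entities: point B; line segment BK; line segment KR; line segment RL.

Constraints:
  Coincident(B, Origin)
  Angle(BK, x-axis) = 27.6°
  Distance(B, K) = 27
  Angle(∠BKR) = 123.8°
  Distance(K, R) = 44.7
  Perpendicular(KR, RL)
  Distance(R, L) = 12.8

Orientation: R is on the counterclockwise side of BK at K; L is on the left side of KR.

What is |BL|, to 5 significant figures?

60.492

∠BKR = 123.8°, so KR runs at 27.6° + (180° − 123.8°) = 83.800° from the x-axis; with |KR| = 44.7, R = K + 44.7·(cos 83.800°, sin 83.800°) = (28.755, 56.948). The perpendicularity gives RL at right angles to KR; with |RL| = 12.8 on the left of KR, L = R + 12.8·(-0.99415, 0.10800) = (16.030, 58.330). Then |BL| = |L − B| = 60.492.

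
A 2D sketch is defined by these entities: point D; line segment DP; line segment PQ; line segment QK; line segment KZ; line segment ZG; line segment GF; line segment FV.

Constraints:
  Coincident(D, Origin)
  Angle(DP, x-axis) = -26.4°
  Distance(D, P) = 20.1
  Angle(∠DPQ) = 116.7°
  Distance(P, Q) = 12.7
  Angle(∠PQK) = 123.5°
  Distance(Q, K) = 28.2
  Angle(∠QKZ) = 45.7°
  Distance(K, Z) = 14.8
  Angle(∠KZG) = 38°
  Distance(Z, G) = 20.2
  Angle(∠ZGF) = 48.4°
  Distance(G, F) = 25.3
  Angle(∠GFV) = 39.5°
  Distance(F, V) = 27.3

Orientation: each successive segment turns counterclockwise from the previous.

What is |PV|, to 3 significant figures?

17.8

D is at the origin; DP runs at -26.4° with length 20.1, so P = (18.0, -8.94). ∠DPQ = 116.7° gives PQ at 36.9° from the x-axis; with |PQ| = 12.7, Q = (28.2, -1.31). ∠PQK = 123.5° gives QK at 93.4° from the x-axis; with |QK| = 28.2, K = (26.5, 26.8). ∠QKZ = 45.7° gives KZ at -132° from the x-axis; with |KZ| = 14.8, Z = (16.5, 15.9). ∠KZG = 38.0° gives ZG at 9.70° from the x-axis; with |ZG| = 20.2, G = (36.4, 19.3). ∠ZGF = 48.4° gives GF at 141° from the x-axis; with |GF| = 25.3, F = (16.7, 35.1). ∠GFV = 39.5° gives FV at -78.2° from the x-axis; with |FV| = 27.3, V = (22.3, 8.39). Then |PV| = |V − P| = 17.8.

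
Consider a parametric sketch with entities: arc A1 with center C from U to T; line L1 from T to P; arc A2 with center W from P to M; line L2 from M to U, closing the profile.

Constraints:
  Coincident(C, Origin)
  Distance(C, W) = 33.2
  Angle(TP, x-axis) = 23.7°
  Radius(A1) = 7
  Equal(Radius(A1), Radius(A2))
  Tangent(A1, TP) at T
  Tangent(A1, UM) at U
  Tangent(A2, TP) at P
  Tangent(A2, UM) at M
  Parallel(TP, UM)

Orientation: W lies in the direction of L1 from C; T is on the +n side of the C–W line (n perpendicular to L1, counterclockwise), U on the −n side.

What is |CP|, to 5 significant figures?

33.930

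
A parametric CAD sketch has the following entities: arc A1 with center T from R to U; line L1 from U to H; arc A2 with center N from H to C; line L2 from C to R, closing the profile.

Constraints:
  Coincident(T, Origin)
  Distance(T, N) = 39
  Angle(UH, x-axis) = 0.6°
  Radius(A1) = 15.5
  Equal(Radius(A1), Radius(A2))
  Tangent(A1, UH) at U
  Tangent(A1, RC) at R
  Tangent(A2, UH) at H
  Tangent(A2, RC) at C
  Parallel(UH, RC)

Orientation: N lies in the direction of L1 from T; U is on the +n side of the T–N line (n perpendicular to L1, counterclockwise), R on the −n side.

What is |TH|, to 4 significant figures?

41.97

The slot axis is L1's direction at 0.6°, so u = (cos 0.6°, sin 0.6°) = (0.9999, 0.01047) and n = (−sin 0.6°, cos 0.6°) = (-0.01047, 0.9999). T is at the origin and N lies 39.0 along u from T, so N = 39.0·u = (39.00, 0.4084). Tangency of A1 to both parallel lines with radius 15.5 puts U and R at T ± 15.5·n: U = (-0.1623, 15.50), R = (0.1623, -15.50). Equal radii place H and C the same way about N: H = N + 15.5·n = (38.84, 15.91), C = N − 15.5·n = (39.16, -15.09). Then |TH| = |H − T| = 41.97.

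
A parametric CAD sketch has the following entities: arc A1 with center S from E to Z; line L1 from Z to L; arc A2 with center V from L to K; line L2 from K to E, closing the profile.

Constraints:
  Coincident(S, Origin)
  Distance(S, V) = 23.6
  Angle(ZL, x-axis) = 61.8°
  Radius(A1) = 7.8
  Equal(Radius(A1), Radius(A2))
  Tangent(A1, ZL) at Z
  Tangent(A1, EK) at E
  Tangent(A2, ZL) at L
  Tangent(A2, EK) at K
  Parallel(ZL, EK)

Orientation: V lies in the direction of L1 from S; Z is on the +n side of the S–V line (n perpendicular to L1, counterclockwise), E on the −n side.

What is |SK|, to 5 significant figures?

24.856

The slot axis is L1's direction at 61.8°, so u = (cos 61.8°, sin 61.8°) = (0.47255, 0.88130) and n = (−sin 61.8°, cos 61.8°) = (-0.88130, 0.47255). S is at the origin and V lies 23.6 along u from S, so V = 23.6·u = (11.152, 20.799). Tangency of A1 to both parallel lines with radius 7.8 puts Z and E at S ± 7.8·n: Z = (-6.8742, 3.6859), E = (6.8742, -3.6859). Equal radii place L and K the same way about V: L = V + 7.8·n = (4.2780, 24.485), K = V − 7.8·n = (18.026, 17.113). Then |SK| = |K − S| = 24.856.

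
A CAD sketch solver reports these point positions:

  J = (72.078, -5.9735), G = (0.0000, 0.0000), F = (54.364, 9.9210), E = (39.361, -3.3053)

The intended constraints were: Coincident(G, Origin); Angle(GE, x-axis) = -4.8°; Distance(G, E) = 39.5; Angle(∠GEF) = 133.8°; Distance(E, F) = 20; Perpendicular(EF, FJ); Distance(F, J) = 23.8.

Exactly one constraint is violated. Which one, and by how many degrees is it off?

Perpendicular(EF, FJ) — off by 6.70°.

G = (0.00, 0.00) ✓; GE at -4.800° ✓; |GE| = 39.50 ✓; ∠GEF = 133.8° ✓; |EF| = 20.00 ✓; ∠(EF, FJ) = 83.30° ✗; |FJ| = 23.80 ✓.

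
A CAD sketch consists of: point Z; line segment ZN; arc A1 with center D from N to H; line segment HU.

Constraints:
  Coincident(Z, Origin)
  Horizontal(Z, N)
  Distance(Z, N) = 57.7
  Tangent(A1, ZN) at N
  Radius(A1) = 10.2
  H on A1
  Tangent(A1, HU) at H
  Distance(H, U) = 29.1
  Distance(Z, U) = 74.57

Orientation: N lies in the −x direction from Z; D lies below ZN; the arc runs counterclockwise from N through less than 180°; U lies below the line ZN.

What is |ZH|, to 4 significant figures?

68.79

Checks: Z.y = 0.00, N.y = 0.00 ✓; |DH| = 10.20 ✓; ∠(DH, HU) = 90.00° ✓; |HU| = 29.10 ✓; |ZU| = 74.57 ✓.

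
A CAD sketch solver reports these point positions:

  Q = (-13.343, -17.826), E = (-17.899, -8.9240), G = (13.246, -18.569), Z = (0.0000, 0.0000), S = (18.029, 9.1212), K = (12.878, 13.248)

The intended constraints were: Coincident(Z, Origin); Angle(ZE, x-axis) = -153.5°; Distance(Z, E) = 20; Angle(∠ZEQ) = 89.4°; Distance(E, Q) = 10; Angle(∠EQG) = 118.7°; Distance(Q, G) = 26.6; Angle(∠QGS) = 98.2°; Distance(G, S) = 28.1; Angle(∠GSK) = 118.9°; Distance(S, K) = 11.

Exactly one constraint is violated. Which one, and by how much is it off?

Distance(S, K) = 11 — off by 4.40.

Z = (0.00, 0.00) ✓; ZE at -153.5° ✓; |ZE| = 20.00 ✓; ∠ZEQ = 89.40° ✓; |EQ| = 10.00 ✓; ∠EQG = 118.7° ✓; |QG| = 26.60 ✓; ∠QGS = 98.20° ✓; |GS| = 28.10 ✓; ∠GSK = 118.9° ✓; |SK| = 6.600 ✗.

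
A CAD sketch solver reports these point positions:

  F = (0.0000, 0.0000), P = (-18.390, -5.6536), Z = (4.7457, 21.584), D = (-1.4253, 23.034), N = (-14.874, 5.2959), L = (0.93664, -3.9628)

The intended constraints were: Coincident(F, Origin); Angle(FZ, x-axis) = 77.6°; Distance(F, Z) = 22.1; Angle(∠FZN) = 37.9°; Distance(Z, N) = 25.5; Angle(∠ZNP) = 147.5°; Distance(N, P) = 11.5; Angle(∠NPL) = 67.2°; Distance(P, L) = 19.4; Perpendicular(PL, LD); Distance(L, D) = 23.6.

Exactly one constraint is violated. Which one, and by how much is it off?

Distance(L, D) = 23.6 — off by 3.50.

F = (0.00, 0.00) ✓; FZ at 77.60° ✓; |FZ| = 22.10 ✓; ∠FZN = 37.90° ✓; |ZN| = 25.50 ✓; ∠ZNP = 147.5° ✓; |NP| = 11.50 ✓; ∠NPL = 67.20° ✓; |PL| = 19.40 ✓; ∠(PL, LD) = 90.00° ✓; |LD| = 27.10 ✗.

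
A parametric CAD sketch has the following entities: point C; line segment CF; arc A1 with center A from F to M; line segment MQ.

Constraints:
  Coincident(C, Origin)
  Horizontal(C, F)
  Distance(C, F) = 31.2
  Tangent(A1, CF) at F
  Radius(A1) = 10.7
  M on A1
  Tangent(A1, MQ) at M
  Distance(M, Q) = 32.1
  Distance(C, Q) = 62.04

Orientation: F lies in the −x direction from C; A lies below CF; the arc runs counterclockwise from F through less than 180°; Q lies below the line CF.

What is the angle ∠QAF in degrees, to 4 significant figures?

152.5°

Checks: |AM| = 10.70 ✓; ∠(AM, MQ) = 90.00° ✓; |MQ| = 32.10 ✓; |CQ| = 62.04 ✓.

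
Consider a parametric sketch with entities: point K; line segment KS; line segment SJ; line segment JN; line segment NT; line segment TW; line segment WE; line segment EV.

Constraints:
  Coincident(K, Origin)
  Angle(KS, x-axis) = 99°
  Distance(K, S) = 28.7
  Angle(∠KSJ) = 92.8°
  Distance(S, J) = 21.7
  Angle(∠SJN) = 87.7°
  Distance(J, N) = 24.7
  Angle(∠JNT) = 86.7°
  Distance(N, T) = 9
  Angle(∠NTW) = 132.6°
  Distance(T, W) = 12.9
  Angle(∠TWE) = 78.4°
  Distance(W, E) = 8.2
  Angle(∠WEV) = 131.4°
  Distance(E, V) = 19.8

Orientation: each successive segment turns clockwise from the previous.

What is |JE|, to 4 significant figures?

14.35

K is at the origin; KS runs at 99.0° with length 28.7, so S = (-4.490, 28.35). ∠KSJ = 92.8° gives SJ at 11.80° from the x-axis; with |SJ| = 21.7, J = (16.75, 32.78). ∠SJN = 87.7° gives JN at -80.50° from the x-axis; with |JN| = 24.7, N = (20.83, 8.423). ∠JNT = 86.7° gives NT at -173.8° from the x-axis; with |NT| = 9.0, T = (11.88, 7.451). ∠NTW = 132.6° gives TW at 138.8° from the x-axis; with |TW| = 12.9, W = (2.175, 15.95). ∠TWE = 78.4° gives WE at 37.20° from the x-axis; with |WE| = 8.2, E = (8.706, 20.91). Then |JE| = |E − J| = 14.35.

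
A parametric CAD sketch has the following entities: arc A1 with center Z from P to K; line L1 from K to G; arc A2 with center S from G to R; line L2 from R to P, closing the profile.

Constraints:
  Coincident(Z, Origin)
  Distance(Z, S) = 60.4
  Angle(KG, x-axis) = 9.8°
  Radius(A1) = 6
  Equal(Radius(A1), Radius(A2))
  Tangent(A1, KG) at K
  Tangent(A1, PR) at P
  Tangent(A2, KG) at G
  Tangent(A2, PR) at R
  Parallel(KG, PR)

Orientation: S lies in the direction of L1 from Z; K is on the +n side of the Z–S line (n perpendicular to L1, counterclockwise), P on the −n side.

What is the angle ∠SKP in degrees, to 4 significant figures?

84.33°

The slot axis is L1's direction at 9.8°, so u = (cos 9.8°, sin 9.8°) = (0.9854, 0.1702) and n = (−sin 9.8°, cos 9.8°) = (-0.1702, 0.9854). Z is at the origin and S lies 60.4 along u from Z, so S = 60.4·u = (59.52, 10.28). Tangency of A1 to both parallel lines with radius 6.0 puts K and P at Z ± 6.0·n: K = (-1.021, 5.912), P = (1.021, -5.912). Then cos ∠SKP = KS·KP / (|KS||KP|), giving 84.33°.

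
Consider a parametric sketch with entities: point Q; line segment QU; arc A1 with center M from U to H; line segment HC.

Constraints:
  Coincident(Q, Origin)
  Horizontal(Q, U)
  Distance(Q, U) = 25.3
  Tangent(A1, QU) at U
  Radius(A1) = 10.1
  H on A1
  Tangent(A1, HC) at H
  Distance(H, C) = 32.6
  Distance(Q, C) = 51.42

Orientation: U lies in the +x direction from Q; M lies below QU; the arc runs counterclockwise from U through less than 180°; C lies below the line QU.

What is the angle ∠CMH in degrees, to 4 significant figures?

72.79°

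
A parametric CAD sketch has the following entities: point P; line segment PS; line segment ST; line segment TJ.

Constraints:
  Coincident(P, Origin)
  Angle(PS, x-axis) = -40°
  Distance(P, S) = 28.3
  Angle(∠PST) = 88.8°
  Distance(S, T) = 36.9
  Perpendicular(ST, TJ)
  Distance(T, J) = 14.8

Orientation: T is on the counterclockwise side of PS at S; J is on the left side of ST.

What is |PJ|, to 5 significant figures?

38.734

∠PST = 88.8°, so ST runs at -40.0° + (180° − 88.8°) = 51.200° from the x-axis; with |ST| = 36.9, T = S + 36.9·(cos 51.200°, sin 51.200°) = (44.801, 10.567). ST ⟂ TJ; with |TJ| = 14.8 on the left of ST, J = T + 14.8·(-0.77934, 0.62660) = (33.267, 19.840). Then |PJ| = |J − P| = 38.734.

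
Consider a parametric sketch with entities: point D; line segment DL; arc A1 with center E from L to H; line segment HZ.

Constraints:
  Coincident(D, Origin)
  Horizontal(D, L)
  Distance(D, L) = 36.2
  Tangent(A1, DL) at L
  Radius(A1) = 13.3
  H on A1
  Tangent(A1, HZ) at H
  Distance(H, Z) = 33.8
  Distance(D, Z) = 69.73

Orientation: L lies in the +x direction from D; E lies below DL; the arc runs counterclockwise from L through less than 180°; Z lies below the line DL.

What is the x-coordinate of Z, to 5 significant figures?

52.705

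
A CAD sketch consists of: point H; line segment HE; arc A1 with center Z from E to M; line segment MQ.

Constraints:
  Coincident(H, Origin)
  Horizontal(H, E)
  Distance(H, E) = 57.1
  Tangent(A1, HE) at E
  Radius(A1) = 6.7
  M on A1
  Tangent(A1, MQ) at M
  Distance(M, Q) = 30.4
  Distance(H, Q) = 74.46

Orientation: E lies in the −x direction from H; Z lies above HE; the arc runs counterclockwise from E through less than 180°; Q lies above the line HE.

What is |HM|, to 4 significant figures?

52.02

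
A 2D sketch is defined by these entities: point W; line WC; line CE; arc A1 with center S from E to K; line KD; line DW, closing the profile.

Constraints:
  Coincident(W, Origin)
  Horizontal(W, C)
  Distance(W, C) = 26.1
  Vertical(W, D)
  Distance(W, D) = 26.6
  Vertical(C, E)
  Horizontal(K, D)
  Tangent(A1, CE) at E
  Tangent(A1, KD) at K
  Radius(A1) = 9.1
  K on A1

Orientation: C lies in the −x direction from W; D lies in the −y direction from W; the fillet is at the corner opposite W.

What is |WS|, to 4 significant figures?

24.40

W and D share the same x with |WD| = 26.6 and D on the −y side, so D = (0.000, -26.60). The virtual corner opposite W is at (-26.10, -26.60). Since A1 is tangent to CE there, SE ⟂ CE and tangency of A1 to KD means the radius SK is perpendicular to KD, with radius 9.1, so the center S sits 9.1 in from both sides at S = (-17.00, -17.50). Then |WS| = |S − W| = 24.40.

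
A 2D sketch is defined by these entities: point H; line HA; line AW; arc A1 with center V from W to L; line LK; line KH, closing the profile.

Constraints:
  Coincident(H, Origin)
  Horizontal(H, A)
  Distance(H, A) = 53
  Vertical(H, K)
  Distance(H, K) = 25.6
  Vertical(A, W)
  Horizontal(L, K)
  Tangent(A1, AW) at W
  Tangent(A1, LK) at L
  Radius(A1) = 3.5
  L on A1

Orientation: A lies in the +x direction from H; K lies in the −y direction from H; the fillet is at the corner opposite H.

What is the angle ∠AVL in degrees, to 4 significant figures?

171.0°

The virtual corner opposite H is at (53.00, -25.60). A1 meets AW tangentially, so VW is at right angles to AW and A1 meets LK tangentially, so VL is at right angles to LK, with radius 3.5, so the center V sits 3.5 in from both sides at V = (49.50, -22.10). That places the tangent points at W = (53.00, -22.10) on AW and L = (49.50, -25.60) on LK. Then cos ∠AVL = VA·VL / (|VA||VL|), giving 171.0°.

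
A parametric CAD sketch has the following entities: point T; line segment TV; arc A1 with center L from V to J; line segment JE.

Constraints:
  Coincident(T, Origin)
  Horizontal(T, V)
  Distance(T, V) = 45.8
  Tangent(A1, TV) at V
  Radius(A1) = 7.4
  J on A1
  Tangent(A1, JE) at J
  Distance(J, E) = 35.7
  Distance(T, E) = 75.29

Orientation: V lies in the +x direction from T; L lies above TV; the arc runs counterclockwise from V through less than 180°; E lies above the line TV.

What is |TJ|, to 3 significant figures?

53.0

Checks: |LJ| = 7.400 ✓; ∠(LJ, JE) = 90.00° ✓; |JE| = 35.70 ✓; |TE| = 75.29 ✓.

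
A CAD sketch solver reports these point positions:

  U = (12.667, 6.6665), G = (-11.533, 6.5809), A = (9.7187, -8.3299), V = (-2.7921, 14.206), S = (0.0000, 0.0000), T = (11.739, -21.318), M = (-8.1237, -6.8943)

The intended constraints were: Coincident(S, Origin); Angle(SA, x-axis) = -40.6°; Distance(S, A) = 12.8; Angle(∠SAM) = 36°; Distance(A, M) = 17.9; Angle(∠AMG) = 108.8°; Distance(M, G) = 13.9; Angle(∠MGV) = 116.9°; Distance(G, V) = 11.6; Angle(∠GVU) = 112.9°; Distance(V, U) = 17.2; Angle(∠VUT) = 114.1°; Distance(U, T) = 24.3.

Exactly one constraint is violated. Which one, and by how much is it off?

Distance(U, T) = 24.3 — off by 3.70.

S = (0.00, 0.00) ✓; SA at -40.60° ✓; |SA| = 12.80 ✓; ∠SAM = 36.00° ✓; |AM| = 17.90 ✓; ∠AMG = 108.8° ✓; |MG| = 13.90 ✓; ∠MGV = 116.9° ✓; |GV| = 11.60 ✓; ∠GVU = 112.9° ✓; |VU| = 17.20 ✓; ∠VUT = 114.1° ✓; |UT| = 28.00 ✗.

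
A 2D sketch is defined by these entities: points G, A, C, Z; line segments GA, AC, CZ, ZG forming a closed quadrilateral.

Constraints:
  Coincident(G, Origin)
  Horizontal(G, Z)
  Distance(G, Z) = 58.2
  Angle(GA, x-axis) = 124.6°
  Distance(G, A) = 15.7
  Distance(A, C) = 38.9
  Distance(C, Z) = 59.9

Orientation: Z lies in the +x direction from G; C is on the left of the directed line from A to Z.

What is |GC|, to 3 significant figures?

45.6

G is at the origin; GZ is horizontal with |GZ| = 58.2 and Z in +x, so Z = (58.2, 0). GA runs at 124.6° with |GA| = 15.7, so A = (-8.92, 12.9). C is determined by |AC| = 38.9 and |CZ| = 59.9 together: it lies at the intersection of circle(A, 38.9) and circle(Z, 59.9). With |AZ| = 68.3, the foot of the radical line on AZ is 19.0 from A and the perpendicular offset is √(38.9² − 19.0²) = 33.9. Taking the left-of-AZ solution: C = (16.2, 42.7).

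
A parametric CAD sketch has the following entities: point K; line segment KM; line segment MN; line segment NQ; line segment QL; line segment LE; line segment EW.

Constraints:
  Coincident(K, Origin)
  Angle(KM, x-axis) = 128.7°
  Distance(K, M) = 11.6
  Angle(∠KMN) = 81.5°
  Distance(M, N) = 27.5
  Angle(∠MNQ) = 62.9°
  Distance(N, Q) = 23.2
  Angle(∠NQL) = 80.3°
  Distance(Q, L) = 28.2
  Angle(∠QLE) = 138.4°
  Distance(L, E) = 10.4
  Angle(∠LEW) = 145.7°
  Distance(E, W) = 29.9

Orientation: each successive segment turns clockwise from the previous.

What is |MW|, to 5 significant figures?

34.222

K is at the origin; KM runs at 128.7° with length 11.6, so M = (-7.2528, 9.0530). ∠KMN = 81.5° gives MN at 30.200° from the x-axis; with |MN| = 27.5, N = (16.515, 22.886). ∠MNQ = 62.9° gives NQ at -86.900° from the x-axis; with |NQ| = 23.2, Q = (17.769, -0.28001). ∠NQL = 80.3° gives QL at 173.40° from the x-axis; with |QL| = 28.2, L = (-10.244, 2.9612). ∠QLE = 138.4° gives LE at 131.80° from the x-axis; with |LE| = 10.4, E = (-17.176, 10.714). ∠LEW = 145.7° gives EW at 97.500° from the x-axis; with |EW| = 29.9, W = (-21.078, 40.358). Then |MW| = |W − M| = 34.222.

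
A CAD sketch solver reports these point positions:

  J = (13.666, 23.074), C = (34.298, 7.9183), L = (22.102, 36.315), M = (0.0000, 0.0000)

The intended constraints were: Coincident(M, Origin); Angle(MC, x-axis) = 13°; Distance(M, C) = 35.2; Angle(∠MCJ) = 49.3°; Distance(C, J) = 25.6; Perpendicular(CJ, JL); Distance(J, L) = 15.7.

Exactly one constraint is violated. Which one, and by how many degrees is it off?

Perpendicular(CJ, JL) — off by 3.80°.

M = (0.00, 0.00) ✓; MC at 13.00° ✓; |MC| = 35.20 ✓; ∠MCJ = 49.30° ✓; |CJ| = 25.60 ✓; ∠(CJ, JL) = 86.20° ✗; |JL| = 15.70 ✓.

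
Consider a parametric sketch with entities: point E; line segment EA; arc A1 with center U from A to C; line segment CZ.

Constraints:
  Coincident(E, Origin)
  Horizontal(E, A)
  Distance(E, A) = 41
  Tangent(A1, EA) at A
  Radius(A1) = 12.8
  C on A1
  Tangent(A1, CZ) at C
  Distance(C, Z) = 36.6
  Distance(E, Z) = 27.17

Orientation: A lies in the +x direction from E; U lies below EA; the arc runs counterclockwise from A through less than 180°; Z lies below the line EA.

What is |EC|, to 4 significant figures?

32.85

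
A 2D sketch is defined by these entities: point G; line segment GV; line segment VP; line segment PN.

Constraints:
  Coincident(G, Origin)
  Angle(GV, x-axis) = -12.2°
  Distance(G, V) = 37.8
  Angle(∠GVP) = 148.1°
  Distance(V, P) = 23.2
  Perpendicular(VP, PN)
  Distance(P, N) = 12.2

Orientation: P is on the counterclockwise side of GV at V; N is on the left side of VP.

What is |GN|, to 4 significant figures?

55.84

G is at the origin; GV runs at -12.2° with length 37.8, so V = 37.8·(cos -12.2°, sin -12.2°) = (36.95, -7.988). ∠GVP = 148.1°, so VP runs at -12.2° + (180° − 148.1°) = 19.70° from the x-axis; with |VP| = 23.2, P = V + 23.2·(cos 19.70°, sin 19.70°) = (58.79, -0.1675). The perpendicularity gives PN at right angles to VP; with |PN| = 12.2 on the left of VP, N = P + 12.2·(-0.3371, 0.9415) = (54.68, 11.32). Then |GN| = |N − G| = 55.84.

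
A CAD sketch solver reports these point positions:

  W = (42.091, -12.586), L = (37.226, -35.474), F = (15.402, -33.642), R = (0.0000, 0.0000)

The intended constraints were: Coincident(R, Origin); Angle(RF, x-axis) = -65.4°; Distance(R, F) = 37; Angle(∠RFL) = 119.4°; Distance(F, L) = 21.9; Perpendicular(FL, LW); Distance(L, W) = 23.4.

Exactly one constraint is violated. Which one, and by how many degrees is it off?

Perpendicular(FL, LW) — off by 7.20°.

R = (0.00, 0.00) ✓; RF at -65.40° ✓; |RF| = 37.00 ✓; ∠RFL = 119.4° ✓; |FL| = 21.90 ✓; ∠(FL, LW) = 82.80° ✗; |LW| = 23.40 ✓.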